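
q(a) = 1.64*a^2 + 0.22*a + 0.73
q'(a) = 3.28*a + 0.22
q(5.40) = 49.74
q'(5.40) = 17.93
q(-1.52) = 4.18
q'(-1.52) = -4.77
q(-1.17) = 2.72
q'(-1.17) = -3.62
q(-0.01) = 0.73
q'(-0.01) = 0.19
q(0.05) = 0.75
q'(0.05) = 0.38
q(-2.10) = 7.50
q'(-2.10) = -6.67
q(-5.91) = 56.71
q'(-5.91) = -19.16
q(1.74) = 6.08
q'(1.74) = 5.93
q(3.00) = 16.15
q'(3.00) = 10.06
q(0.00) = 0.73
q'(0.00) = 0.22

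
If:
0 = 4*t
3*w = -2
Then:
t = 0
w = -2/3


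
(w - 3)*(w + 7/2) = w^2 + w/2 - 21/2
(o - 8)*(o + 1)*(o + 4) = o^3 - 3*o^2 - 36*o - 32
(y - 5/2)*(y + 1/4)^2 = y^3 - 2*y^2 - 19*y/16 - 5/32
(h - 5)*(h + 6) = h^2 + h - 30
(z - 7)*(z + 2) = z^2 - 5*z - 14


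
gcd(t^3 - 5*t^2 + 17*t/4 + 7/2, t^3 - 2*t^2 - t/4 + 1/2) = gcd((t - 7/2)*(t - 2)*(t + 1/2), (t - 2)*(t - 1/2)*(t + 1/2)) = t^2 - 3*t/2 - 1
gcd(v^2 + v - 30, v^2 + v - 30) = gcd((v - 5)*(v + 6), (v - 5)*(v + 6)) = v^2 + v - 30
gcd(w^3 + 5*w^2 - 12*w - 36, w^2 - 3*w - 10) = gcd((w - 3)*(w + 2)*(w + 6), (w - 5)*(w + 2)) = w + 2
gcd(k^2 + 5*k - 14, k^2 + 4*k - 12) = k - 2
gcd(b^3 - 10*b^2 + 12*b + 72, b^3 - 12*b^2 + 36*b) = b^2 - 12*b + 36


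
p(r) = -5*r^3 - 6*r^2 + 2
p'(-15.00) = -3195.00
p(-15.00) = 15527.00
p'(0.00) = 0.00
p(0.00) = 2.00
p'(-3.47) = -138.97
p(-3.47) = 138.66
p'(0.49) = -9.48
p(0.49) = -0.03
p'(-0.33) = 2.33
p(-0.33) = 1.53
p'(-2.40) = -57.60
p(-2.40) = 36.56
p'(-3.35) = -128.14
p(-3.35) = 122.64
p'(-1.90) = -31.35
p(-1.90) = 14.64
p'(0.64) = -13.82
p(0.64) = -1.77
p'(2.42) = -116.89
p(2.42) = -104.00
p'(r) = -15*r^2 - 12*r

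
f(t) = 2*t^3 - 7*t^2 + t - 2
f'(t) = 6*t^2 - 14*t + 1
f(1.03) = -6.21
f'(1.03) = -7.05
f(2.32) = -12.38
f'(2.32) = 0.81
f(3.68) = 6.56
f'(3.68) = 30.73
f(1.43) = -9.04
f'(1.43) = -6.75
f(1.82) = -11.31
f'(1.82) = -4.61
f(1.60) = -10.13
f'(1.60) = -6.04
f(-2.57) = -84.75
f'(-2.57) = 76.61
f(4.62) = 50.43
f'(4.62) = 64.39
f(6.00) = 184.00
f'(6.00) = 133.00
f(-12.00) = -4478.00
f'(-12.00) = 1033.00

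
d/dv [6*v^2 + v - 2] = 12*v + 1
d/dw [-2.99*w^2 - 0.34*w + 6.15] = -5.98*w - 0.34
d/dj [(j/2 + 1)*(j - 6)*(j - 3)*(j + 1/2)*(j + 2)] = 5*j^4/2 - 9*j^3 - 99*j^2/4 + 29*j + 45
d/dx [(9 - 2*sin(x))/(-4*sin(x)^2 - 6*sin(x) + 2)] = (-4*sin(x)^2 + 36*sin(x) + 25)*cos(x)/(2*(3*sin(x) - cos(2*x))^2)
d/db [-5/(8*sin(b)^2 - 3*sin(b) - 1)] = 5*(16*sin(b) - 3)*cos(b)/(-8*sin(b)^2 + 3*sin(b) + 1)^2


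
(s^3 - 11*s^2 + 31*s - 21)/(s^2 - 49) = (s^2 - 4*s + 3)/(s + 7)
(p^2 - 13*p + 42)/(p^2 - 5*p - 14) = (p - 6)/(p + 2)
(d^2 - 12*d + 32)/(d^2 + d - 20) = (d - 8)/(d + 5)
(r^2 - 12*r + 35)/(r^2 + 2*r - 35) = (r - 7)/(r + 7)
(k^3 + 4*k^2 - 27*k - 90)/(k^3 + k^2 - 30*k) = (k + 3)/k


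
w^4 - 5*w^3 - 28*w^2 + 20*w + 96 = (w - 8)*(w - 2)*(w + 2)*(w + 3)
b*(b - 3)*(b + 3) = b^3 - 9*b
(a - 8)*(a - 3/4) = a^2 - 35*a/4 + 6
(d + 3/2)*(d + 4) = d^2 + 11*d/2 + 6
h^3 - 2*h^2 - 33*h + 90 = (h - 5)*(h - 3)*(h + 6)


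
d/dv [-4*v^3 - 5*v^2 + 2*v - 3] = -12*v^2 - 10*v + 2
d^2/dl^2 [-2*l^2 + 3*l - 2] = -4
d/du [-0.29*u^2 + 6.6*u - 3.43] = 6.6 - 0.58*u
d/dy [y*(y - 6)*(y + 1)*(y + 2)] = 4*y^3 - 9*y^2 - 32*y - 12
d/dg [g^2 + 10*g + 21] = 2*g + 10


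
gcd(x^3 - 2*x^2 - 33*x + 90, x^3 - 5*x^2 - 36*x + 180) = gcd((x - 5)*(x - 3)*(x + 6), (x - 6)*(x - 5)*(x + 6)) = x^2 + x - 30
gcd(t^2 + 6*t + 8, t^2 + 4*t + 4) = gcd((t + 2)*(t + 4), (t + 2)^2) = t + 2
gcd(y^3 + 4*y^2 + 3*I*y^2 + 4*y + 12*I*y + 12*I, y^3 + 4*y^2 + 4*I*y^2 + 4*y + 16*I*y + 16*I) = y^2 + 4*y + 4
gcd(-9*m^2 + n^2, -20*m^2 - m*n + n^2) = 1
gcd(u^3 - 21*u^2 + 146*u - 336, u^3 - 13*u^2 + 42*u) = u^2 - 13*u + 42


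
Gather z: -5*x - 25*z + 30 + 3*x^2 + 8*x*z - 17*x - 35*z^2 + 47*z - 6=3*x^2 - 22*x - 35*z^2 + z*(8*x + 22) + 24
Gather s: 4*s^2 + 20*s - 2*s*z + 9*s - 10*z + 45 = 4*s^2 + s*(29 - 2*z) - 10*z + 45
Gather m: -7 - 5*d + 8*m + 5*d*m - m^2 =-5*d - m^2 + m*(5*d + 8) - 7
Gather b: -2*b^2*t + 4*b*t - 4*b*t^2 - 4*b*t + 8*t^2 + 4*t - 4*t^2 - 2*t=-2*b^2*t - 4*b*t^2 + 4*t^2 + 2*t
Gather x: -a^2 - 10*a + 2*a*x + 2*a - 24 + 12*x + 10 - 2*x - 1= -a^2 - 8*a + x*(2*a + 10) - 15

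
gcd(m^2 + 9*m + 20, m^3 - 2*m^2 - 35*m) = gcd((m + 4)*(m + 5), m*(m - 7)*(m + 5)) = m + 5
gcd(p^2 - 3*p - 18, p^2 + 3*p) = p + 3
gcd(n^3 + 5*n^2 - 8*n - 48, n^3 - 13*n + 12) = n^2 + n - 12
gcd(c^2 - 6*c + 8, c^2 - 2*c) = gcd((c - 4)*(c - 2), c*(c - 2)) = c - 2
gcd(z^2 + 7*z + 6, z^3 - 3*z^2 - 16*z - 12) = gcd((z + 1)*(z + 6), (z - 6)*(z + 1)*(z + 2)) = z + 1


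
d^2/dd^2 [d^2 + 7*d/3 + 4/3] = 2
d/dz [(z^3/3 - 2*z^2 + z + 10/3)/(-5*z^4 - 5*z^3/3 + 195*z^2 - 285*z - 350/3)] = 3*(z^2 + 2*z + 5)/(5*(9*z^4 + 132*z^3 + 526*z^2 + 308*z + 49))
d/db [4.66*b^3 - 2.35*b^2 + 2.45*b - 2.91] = 13.98*b^2 - 4.7*b + 2.45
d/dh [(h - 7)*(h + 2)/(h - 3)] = (h^2 - 6*h + 29)/(h^2 - 6*h + 9)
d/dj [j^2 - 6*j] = 2*j - 6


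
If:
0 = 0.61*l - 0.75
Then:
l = 1.23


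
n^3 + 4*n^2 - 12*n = n*(n - 2)*(n + 6)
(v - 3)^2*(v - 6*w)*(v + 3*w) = v^4 - 3*v^3*w - 6*v^3 - 18*v^2*w^2 + 18*v^2*w + 9*v^2 + 108*v*w^2 - 27*v*w - 162*w^2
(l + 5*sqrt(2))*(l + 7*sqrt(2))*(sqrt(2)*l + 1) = sqrt(2)*l^3 + 25*l^2 + 82*sqrt(2)*l + 70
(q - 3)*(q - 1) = q^2 - 4*q + 3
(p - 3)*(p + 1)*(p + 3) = p^3 + p^2 - 9*p - 9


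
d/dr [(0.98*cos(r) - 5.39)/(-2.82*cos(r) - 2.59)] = 17.738*sin(r)/(2.82*cos(r) + 2.59)^2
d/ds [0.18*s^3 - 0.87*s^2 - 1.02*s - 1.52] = 0.54*s^2 - 1.74*s - 1.02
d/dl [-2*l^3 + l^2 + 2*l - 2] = -6*l^2 + 2*l + 2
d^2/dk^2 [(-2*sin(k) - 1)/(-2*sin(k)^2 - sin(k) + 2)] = (-12*(1 - cos(k)^2)^2 - 72*sin(k)^5 + 123*sin(k)/2 - 21*sin(3*k)/2 + 4*sin(5*k) - 3*cos(k)^2 + 21)/(sin(k) - 2*cos(k)^2)^3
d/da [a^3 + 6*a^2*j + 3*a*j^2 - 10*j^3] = 3*a^2 + 12*a*j + 3*j^2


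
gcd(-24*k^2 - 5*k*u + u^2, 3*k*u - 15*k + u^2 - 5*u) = 3*k + u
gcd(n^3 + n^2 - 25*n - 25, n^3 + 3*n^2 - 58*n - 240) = n + 5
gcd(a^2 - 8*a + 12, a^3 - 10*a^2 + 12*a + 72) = a - 6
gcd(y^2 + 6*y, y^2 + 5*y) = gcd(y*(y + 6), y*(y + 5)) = y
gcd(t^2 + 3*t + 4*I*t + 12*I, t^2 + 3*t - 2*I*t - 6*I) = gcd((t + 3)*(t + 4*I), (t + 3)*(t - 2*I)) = t + 3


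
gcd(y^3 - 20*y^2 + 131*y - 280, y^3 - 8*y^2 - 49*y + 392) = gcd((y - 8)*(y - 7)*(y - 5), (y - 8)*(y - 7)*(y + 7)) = y^2 - 15*y + 56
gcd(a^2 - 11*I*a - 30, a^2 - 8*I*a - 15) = a - 5*I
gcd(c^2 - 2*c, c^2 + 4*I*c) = c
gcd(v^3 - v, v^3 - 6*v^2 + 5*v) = v^2 - v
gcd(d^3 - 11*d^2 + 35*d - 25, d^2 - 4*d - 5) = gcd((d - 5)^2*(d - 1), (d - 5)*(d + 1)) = d - 5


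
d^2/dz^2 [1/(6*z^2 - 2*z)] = (-3*z*(3*z - 1) + (6*z - 1)^2)/(z^3*(3*z - 1)^3)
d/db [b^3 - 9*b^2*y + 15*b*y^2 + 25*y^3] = 3*b^2 - 18*b*y + 15*y^2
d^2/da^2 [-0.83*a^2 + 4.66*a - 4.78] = -1.66000000000000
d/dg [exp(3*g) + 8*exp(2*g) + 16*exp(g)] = (3*exp(2*g) + 16*exp(g) + 16)*exp(g)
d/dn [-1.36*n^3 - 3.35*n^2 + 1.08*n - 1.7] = -4.08*n^2 - 6.7*n + 1.08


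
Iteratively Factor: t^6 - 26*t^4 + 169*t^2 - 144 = (t + 1)*(t^5 - t^4 - 25*t^3 + 25*t^2 + 144*t - 144) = (t - 1)*(t + 1)*(t^4 - 25*t^2 + 144) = (t - 1)*(t + 1)*(t + 4)*(t^3 - 4*t^2 - 9*t + 36) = (t - 4)*(t - 1)*(t + 1)*(t + 4)*(t^2 - 9) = (t - 4)*(t - 3)*(t - 1)*(t + 1)*(t + 4)*(t + 3)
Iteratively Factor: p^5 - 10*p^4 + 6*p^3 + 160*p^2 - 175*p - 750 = (p + 3)*(p^4 - 13*p^3 + 45*p^2 + 25*p - 250) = (p - 5)*(p + 3)*(p^3 - 8*p^2 + 5*p + 50) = (p - 5)^2*(p + 3)*(p^2 - 3*p - 10) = (p - 5)^2*(p + 2)*(p + 3)*(p - 5)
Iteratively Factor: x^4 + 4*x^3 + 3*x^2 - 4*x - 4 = (x + 1)*(x^3 + 3*x^2 - 4) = (x + 1)*(x + 2)*(x^2 + x - 2) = (x + 1)*(x + 2)^2*(x - 1)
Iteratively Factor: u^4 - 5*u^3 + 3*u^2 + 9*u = (u)*(u^3 - 5*u^2 + 3*u + 9) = u*(u + 1)*(u^2 - 6*u + 9) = u*(u - 3)*(u + 1)*(u - 3)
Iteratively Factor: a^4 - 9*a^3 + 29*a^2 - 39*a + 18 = (a - 3)*(a^3 - 6*a^2 + 11*a - 6) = (a - 3)*(a - 1)*(a^2 - 5*a + 6) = (a - 3)*(a - 2)*(a - 1)*(a - 3)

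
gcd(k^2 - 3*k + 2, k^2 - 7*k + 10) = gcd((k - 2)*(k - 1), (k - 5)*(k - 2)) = k - 2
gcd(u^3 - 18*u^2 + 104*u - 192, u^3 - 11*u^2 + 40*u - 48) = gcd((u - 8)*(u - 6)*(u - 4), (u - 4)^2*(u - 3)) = u - 4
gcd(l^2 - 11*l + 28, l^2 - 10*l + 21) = l - 7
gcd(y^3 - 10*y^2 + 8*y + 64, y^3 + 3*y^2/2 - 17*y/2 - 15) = y + 2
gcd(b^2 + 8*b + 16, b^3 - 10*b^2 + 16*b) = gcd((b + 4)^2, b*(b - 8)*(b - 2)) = 1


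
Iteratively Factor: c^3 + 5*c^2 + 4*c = (c)*(c^2 + 5*c + 4) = c*(c + 1)*(c + 4)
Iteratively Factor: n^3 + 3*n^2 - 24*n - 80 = (n + 4)*(n^2 - n - 20) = (n - 5)*(n + 4)*(n + 4)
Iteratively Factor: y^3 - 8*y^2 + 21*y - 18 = (y - 2)*(y^2 - 6*y + 9) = (y - 3)*(y - 2)*(y - 3)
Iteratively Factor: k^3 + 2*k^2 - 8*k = (k + 4)*(k^2 - 2*k) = (k - 2)*(k + 4)*(k)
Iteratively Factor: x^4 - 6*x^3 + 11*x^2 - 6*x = (x - 2)*(x^3 - 4*x^2 + 3*x) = (x - 2)*(x - 1)*(x^2 - 3*x) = x*(x - 2)*(x - 1)*(x - 3)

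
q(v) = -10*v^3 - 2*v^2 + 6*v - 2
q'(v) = -30*v^2 - 4*v + 6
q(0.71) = -2.33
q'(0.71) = -11.96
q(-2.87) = 200.71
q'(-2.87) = -229.63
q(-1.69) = 30.42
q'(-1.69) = -72.92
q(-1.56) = 21.74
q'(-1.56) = -60.77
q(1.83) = -59.00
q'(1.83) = -101.79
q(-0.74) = -3.48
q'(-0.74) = -7.47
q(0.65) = -1.69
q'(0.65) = -9.28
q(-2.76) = 176.45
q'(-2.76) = -211.49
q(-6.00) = 2050.00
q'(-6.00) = -1050.00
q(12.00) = -17498.00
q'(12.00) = -4362.00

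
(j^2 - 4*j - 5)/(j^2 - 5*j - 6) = (j - 5)/(j - 6)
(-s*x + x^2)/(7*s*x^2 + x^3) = (-s + x)/(x*(7*s + x))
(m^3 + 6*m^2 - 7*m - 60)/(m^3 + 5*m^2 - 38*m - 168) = (m^2 + 2*m - 15)/(m^2 + m - 42)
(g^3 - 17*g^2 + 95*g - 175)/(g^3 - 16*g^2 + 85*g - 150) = (g - 7)/(g - 6)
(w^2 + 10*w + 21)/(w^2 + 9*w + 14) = (w + 3)/(w + 2)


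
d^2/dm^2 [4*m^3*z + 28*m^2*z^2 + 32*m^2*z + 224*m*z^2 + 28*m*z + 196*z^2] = 8*z*(3*m + 7*z + 8)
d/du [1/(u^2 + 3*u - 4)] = (-2*u - 3)/(u^2 + 3*u - 4)^2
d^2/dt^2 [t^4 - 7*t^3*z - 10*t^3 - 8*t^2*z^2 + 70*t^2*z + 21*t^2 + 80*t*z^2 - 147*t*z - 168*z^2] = 12*t^2 - 42*t*z - 60*t - 16*z^2 + 140*z + 42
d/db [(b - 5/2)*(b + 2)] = 2*b - 1/2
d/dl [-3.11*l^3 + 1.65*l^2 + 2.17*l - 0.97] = -9.33*l^2 + 3.3*l + 2.17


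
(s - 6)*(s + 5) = s^2 - s - 30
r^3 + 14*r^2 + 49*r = r*(r + 7)^2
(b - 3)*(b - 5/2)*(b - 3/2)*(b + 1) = b^4 - 6*b^3 + 35*b^2/4 + 9*b/2 - 45/4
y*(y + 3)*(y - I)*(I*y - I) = I*y^4 + y^3 + 2*I*y^3 + 2*y^2 - 3*I*y^2 - 3*y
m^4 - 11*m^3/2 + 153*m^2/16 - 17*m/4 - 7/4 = (m - 2)^2*(m - 7/4)*(m + 1/4)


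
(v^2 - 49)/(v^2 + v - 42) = (v - 7)/(v - 6)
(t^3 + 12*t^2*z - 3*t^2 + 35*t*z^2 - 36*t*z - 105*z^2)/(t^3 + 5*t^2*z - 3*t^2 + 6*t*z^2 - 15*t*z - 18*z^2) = (t^2 + 12*t*z + 35*z^2)/(t^2 + 5*t*z + 6*z^2)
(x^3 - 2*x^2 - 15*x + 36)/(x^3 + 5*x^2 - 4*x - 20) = (x^3 - 2*x^2 - 15*x + 36)/(x^3 + 5*x^2 - 4*x - 20)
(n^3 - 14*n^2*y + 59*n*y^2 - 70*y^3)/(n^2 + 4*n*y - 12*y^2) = (n^2 - 12*n*y + 35*y^2)/(n + 6*y)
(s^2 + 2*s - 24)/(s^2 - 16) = (s + 6)/(s + 4)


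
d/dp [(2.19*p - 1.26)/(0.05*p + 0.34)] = (0.04038*p + 0.274584)/(0.05*p + 0.34)^3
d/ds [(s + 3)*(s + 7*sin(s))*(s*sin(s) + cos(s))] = s*(s + 3)*(s + 7*sin(s))*cos(s) + (s + 3)*(s*sin(s) + cos(s))*(7*cos(s) + 1) + (s + 7*sin(s))*(s*sin(s) + cos(s))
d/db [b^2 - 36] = 2*b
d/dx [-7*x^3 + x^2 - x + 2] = -21*x^2 + 2*x - 1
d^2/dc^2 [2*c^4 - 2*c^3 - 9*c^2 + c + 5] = 24*c^2 - 12*c - 18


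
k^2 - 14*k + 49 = (k - 7)^2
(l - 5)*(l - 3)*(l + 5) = l^3 - 3*l^2 - 25*l + 75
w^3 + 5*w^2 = w^2*(w + 5)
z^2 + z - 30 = (z - 5)*(z + 6)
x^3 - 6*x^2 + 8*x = x*(x - 4)*(x - 2)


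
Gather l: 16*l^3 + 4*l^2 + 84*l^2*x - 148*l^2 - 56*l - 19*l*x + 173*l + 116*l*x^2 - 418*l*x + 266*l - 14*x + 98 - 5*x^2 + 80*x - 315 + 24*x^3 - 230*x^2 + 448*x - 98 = 16*l^3 + l^2*(84*x - 144) + l*(116*x^2 - 437*x + 383) + 24*x^3 - 235*x^2 + 514*x - 315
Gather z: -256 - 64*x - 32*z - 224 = -64*x - 32*z - 480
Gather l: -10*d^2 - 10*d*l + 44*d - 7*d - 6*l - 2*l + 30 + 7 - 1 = -10*d^2 + 37*d + l*(-10*d - 8) + 36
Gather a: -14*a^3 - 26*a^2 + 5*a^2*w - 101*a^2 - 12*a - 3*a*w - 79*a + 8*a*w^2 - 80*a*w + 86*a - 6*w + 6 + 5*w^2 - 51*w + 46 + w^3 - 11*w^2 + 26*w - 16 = -14*a^3 + a^2*(5*w - 127) + a*(8*w^2 - 83*w - 5) + w^3 - 6*w^2 - 31*w + 36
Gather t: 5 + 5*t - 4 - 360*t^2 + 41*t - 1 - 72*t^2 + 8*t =-432*t^2 + 54*t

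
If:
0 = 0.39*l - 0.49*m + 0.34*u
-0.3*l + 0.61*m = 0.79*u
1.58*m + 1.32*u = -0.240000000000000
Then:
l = -0.10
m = -0.11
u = -0.05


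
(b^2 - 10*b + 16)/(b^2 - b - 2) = (b - 8)/(b + 1)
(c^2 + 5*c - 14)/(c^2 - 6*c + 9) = (c^2 + 5*c - 14)/(c^2 - 6*c + 9)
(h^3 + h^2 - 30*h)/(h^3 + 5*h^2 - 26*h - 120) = h/(h + 4)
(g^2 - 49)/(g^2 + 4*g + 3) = (g^2 - 49)/(g^2 + 4*g + 3)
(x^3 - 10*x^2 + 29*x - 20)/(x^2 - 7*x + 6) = (x^2 - 9*x + 20)/(x - 6)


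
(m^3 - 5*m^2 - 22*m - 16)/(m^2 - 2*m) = (m^3 - 5*m^2 - 22*m - 16)/(m*(m - 2))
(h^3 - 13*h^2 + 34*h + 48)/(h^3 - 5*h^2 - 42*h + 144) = (h^2 - 5*h - 6)/(h^2 + 3*h - 18)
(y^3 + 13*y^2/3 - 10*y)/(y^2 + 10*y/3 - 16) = y*(3*y - 5)/(3*y - 8)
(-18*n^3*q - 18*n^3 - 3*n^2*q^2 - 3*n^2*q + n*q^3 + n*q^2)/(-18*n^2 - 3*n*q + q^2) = n*(q + 1)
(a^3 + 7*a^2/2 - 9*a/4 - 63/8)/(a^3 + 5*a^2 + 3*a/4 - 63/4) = (a + 3/2)/(a + 3)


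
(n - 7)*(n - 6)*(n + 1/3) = n^3 - 38*n^2/3 + 113*n/3 + 14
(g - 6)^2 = g^2 - 12*g + 36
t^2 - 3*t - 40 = (t - 8)*(t + 5)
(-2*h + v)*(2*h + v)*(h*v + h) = -4*h^3*v - 4*h^3 + h*v^3 + h*v^2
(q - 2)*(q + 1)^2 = q^3 - 3*q - 2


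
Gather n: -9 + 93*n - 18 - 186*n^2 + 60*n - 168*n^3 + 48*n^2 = -168*n^3 - 138*n^2 + 153*n - 27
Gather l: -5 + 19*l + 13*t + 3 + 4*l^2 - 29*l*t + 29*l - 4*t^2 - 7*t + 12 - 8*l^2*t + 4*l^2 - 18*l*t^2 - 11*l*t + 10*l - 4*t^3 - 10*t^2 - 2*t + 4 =l^2*(8 - 8*t) + l*(-18*t^2 - 40*t + 58) - 4*t^3 - 14*t^2 + 4*t + 14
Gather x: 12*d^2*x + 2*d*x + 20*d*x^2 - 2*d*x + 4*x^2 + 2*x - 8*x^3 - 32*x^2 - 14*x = -8*x^3 + x^2*(20*d - 28) + x*(12*d^2 - 12)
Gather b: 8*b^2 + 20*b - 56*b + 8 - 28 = 8*b^2 - 36*b - 20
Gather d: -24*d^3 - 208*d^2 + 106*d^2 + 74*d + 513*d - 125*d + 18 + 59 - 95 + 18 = -24*d^3 - 102*d^2 + 462*d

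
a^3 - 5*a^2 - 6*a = a*(a - 6)*(a + 1)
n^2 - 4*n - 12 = (n - 6)*(n + 2)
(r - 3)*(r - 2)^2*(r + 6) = r^4 - r^3 - 26*r^2 + 84*r - 72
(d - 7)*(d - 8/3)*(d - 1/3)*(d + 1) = d^4 - 9*d^3 + 107*d^2/9 + 47*d/3 - 56/9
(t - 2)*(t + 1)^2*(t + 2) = t^4 + 2*t^3 - 3*t^2 - 8*t - 4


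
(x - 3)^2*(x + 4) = x^3 - 2*x^2 - 15*x + 36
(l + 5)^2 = l^2 + 10*l + 25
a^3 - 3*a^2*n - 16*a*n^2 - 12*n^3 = (a - 6*n)*(a + n)*(a + 2*n)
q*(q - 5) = q^2 - 5*q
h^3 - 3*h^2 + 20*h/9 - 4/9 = (h - 2)*(h - 2/3)*(h - 1/3)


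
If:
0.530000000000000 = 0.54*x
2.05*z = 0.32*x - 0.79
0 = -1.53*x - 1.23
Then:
No Solution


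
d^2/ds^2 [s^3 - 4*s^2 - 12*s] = 6*s - 8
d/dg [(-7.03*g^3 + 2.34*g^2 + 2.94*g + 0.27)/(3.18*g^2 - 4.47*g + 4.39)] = (-22.3554*g^4 + 62.8482*g^3 - 112.3941*g^2 + 18.828*g + 14.1135)/(10.1124*g^4 - 28.4292*g^3 + 47.9013*g^2 - 39.2466*g + 19.2721)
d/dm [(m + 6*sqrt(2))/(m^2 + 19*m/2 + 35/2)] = 2*(2*m^2 + 19*m - (m + 6*sqrt(2))*(4*m + 19) + 35)/(2*m^2 + 19*m + 35)^2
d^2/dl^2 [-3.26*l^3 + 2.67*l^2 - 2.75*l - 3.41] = 5.34 - 19.56*l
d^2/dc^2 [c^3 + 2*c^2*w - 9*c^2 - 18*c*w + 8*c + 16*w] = 6*c + 4*w - 18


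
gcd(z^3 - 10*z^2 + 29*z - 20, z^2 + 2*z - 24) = z - 4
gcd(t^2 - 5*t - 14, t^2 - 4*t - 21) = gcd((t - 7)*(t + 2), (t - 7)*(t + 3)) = t - 7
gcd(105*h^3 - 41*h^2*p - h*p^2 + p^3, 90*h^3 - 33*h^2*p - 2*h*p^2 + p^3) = 15*h^2 - 8*h*p + p^2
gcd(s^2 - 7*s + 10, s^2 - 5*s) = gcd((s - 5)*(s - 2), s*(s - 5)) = s - 5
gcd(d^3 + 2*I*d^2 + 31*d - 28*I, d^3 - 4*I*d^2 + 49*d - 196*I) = d^2 + 3*I*d + 28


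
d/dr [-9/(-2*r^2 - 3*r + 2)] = 9*(-4*r - 3)/(2*r^2 + 3*r - 2)^2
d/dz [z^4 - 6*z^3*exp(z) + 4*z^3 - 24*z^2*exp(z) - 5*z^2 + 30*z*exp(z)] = -6*z^3*exp(z) + 4*z^3 - 42*z^2*exp(z) + 12*z^2 - 18*z*exp(z) - 10*z + 30*exp(z)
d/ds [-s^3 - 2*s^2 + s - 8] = -3*s^2 - 4*s + 1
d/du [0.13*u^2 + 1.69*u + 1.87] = 0.26*u + 1.69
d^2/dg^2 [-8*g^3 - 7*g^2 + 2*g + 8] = -48*g - 14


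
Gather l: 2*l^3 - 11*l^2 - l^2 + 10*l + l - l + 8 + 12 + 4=2*l^3 - 12*l^2 + 10*l + 24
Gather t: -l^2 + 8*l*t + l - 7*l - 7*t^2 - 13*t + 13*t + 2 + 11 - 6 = -l^2 + 8*l*t - 6*l - 7*t^2 + 7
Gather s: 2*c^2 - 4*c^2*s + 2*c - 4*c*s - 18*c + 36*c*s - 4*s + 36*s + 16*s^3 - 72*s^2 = 2*c^2 - 16*c + 16*s^3 - 72*s^2 + s*(-4*c^2 + 32*c + 32)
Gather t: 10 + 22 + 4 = 36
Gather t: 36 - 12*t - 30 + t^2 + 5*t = t^2 - 7*t + 6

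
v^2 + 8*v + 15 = (v + 3)*(v + 5)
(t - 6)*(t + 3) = t^2 - 3*t - 18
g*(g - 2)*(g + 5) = g^3 + 3*g^2 - 10*g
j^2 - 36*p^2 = (j - 6*p)*(j + 6*p)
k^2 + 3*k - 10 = (k - 2)*(k + 5)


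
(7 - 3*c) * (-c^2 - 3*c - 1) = 3*c^3 + 2*c^2 - 18*c - 7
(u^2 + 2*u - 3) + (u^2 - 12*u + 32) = 2*u^2 - 10*u + 29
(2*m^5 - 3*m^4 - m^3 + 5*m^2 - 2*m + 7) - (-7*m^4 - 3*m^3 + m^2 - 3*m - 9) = 2*m^5 + 4*m^4 + 2*m^3 + 4*m^2 + m + 16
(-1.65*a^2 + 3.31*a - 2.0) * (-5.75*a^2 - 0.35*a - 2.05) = 9.4875*a^4 - 18.455*a^3 + 13.724*a^2 - 6.0855*a + 4.1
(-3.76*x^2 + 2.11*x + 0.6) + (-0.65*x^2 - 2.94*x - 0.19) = -4.41*x^2 - 0.83*x + 0.41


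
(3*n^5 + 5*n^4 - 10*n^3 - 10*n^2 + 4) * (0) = 0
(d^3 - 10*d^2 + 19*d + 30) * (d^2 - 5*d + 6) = d^5 - 15*d^4 + 75*d^3 - 125*d^2 - 36*d + 180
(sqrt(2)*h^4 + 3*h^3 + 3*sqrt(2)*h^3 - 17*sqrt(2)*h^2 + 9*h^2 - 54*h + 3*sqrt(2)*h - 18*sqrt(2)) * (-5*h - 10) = -5*sqrt(2)*h^5 - 25*sqrt(2)*h^4 - 15*h^4 - 75*h^3 + 55*sqrt(2)*h^3 + 180*h^2 + 155*sqrt(2)*h^2 + 60*sqrt(2)*h + 540*h + 180*sqrt(2)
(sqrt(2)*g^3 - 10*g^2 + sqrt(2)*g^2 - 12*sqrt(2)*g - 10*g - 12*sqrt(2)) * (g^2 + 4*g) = sqrt(2)*g^5 - 10*g^4 + 5*sqrt(2)*g^4 - 50*g^3 - 8*sqrt(2)*g^3 - 60*sqrt(2)*g^2 - 40*g^2 - 48*sqrt(2)*g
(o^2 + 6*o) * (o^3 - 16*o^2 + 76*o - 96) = o^5 - 10*o^4 - 20*o^3 + 360*o^2 - 576*o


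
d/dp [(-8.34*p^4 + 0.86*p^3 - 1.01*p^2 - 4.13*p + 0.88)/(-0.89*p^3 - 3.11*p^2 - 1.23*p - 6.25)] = (7.4226*p^6 + 51.8748*p^5 + 27.2011*p^4 + 199.033*p^3 - 25.3774*p^2 + 18.0986*p + 26.8949)/(0.7921*p^6 + 5.5358*p^5 + 11.8615*p^4 + 18.7756*p^3 + 40.3879*p^2 + 15.375*p + 39.0625)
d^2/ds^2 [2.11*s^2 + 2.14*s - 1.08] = 4.22000000000000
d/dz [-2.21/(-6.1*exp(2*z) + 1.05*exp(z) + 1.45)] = (2.3205 - 26.962*exp(z))*exp(z)/(-6.1*exp(2*z) + 1.05*exp(z) + 1.45)^2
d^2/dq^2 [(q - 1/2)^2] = 2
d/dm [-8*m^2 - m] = -16*m - 1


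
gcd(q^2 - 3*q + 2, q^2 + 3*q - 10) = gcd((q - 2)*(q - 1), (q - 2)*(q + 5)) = q - 2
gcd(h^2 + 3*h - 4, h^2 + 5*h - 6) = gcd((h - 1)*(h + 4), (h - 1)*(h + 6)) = h - 1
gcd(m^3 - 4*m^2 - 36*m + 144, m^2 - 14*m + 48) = m - 6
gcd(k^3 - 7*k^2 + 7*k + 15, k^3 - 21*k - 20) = k^2 - 4*k - 5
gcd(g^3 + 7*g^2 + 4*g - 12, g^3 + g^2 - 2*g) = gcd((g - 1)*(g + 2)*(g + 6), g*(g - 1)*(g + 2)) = g^2 + g - 2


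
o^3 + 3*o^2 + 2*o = o*(o + 1)*(o + 2)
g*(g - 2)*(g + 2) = g^3 - 4*g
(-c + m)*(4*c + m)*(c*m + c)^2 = -4*c^4*m^2 - 8*c^4*m - 4*c^4 + 3*c^3*m^3 + 6*c^3*m^2 + 3*c^3*m + c^2*m^4 + 2*c^2*m^3 + c^2*m^2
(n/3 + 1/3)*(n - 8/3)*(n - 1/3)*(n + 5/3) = n^4/3 - n^3/9 - 49*n^2/27 - 71*n/81 + 40/81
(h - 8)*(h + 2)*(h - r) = h^3 - h^2*r - 6*h^2 + 6*h*r - 16*h + 16*r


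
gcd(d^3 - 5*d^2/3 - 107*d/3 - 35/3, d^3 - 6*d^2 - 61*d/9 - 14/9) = d^2 - 20*d/3 - 7/3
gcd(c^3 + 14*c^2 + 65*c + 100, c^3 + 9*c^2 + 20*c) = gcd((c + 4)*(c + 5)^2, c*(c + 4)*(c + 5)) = c^2 + 9*c + 20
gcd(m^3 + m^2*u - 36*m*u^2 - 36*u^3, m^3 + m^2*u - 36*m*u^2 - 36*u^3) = -m^3 - m^2*u + 36*m*u^2 + 36*u^3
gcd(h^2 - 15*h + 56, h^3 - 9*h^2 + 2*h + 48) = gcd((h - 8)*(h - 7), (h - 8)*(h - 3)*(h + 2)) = h - 8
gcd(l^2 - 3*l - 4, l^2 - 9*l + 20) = l - 4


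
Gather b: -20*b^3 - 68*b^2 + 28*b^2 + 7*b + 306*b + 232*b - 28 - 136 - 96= -20*b^3 - 40*b^2 + 545*b - 260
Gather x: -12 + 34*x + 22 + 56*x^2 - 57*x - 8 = 56*x^2 - 23*x + 2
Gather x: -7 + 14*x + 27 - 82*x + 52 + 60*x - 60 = 12 - 8*x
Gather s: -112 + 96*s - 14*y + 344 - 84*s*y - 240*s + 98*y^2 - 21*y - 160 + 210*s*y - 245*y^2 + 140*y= s*(126*y - 144) - 147*y^2 + 105*y + 72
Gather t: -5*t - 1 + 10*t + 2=5*t + 1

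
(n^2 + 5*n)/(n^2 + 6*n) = (n + 5)/(n + 6)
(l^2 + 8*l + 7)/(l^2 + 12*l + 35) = (l + 1)/(l + 5)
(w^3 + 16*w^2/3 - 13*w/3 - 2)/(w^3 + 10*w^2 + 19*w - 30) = (w + 1/3)/(w + 5)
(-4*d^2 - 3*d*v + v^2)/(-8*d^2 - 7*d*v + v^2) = (-4*d + v)/(-8*d + v)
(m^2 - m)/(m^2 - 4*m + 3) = m/(m - 3)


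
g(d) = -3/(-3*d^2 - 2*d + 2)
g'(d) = -3*(6*d + 2)/(-3*d^2 - 2*d + 2)^2 = 6*(-3*d - 1)/(3*d^2 + 2*d - 2)^2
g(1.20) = 0.64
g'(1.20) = -1.24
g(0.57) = 26.16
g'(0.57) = -1235.93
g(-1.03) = -3.42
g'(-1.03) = 16.29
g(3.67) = 0.07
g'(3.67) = -0.03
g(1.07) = 0.84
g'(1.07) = -1.98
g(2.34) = 0.16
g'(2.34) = -0.13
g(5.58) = 0.03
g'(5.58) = -0.01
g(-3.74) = 0.09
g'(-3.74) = 0.06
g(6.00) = 0.03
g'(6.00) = -0.00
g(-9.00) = 0.01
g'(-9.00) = 0.00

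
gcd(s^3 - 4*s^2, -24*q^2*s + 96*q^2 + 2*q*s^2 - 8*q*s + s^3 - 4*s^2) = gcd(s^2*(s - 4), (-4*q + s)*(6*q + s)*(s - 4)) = s - 4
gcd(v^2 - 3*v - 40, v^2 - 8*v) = v - 8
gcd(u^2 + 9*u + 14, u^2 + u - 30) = 1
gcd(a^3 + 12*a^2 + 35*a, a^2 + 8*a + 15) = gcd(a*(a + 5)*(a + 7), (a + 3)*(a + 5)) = a + 5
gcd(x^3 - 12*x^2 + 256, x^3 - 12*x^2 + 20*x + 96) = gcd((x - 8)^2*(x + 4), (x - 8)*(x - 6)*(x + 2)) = x - 8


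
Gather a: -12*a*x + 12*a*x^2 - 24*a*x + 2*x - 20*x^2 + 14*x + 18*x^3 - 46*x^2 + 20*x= a*(12*x^2 - 36*x) + 18*x^3 - 66*x^2 + 36*x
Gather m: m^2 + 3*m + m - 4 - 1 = m^2 + 4*m - 5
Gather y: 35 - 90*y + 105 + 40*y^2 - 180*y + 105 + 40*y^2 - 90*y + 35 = 80*y^2 - 360*y + 280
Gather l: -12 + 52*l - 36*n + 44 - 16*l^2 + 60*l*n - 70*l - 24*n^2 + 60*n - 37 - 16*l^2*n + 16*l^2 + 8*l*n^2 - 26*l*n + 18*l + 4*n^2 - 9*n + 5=-16*l^2*n + l*(8*n^2 + 34*n) - 20*n^2 + 15*n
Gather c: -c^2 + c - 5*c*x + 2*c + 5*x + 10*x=-c^2 + c*(3 - 5*x) + 15*x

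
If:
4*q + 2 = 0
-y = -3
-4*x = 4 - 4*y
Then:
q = -1/2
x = 2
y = 3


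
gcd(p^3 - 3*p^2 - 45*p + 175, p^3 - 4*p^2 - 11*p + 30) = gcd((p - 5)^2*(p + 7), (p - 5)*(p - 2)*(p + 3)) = p - 5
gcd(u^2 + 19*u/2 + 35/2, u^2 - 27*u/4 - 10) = 1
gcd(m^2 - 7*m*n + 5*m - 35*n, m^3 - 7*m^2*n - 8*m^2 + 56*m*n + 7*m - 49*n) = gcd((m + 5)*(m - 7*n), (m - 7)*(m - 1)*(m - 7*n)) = m - 7*n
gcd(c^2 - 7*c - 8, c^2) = 1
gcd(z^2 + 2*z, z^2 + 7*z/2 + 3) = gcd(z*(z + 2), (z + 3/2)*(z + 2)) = z + 2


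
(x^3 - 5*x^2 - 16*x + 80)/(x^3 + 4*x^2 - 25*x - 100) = (x - 4)/(x + 5)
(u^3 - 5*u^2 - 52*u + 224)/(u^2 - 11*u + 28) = (u^2 - u - 56)/(u - 7)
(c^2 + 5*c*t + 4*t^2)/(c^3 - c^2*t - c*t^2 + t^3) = (c + 4*t)/(c^2 - 2*c*t + t^2)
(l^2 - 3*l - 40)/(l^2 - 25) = (l - 8)/(l - 5)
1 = 1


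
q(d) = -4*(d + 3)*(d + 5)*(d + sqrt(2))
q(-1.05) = -11.22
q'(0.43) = -139.86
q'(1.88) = -289.26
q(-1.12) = -8.58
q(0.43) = -137.39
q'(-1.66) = -13.30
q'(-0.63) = -62.57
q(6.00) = -2936.03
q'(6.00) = -989.14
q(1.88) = -442.40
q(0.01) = -85.91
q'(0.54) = -149.42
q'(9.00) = -1755.08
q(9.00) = -6998.35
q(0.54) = -153.30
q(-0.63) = -32.49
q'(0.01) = -106.01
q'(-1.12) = -35.96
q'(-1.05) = -39.41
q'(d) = -4*(d + 3)*(d + 5) - 4*(d + 3)*(d + sqrt(2)) - 4*(d + 5)*(d + sqrt(2)) = -12*d^2 - 64*d - 8*sqrt(2)*d - 60 - 32*sqrt(2)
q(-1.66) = 4.40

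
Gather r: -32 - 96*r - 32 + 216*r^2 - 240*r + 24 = 216*r^2 - 336*r - 40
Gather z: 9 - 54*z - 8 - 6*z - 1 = -60*z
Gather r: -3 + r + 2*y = r + 2*y - 3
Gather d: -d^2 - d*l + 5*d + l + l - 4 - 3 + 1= -d^2 + d*(5 - l) + 2*l - 6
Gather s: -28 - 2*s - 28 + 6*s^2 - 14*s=6*s^2 - 16*s - 56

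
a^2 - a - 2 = (a - 2)*(a + 1)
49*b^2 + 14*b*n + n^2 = (7*b + n)^2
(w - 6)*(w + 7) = w^2 + w - 42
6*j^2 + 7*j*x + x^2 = (j + x)*(6*j + x)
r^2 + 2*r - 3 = (r - 1)*(r + 3)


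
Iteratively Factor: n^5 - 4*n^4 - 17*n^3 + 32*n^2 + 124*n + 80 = (n + 2)*(n^4 - 6*n^3 - 5*n^2 + 42*n + 40) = (n - 5)*(n + 2)*(n^3 - n^2 - 10*n - 8) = (n - 5)*(n + 2)^2*(n^2 - 3*n - 4) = (n - 5)*(n - 4)*(n + 2)^2*(n + 1)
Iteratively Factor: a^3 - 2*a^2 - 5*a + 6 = (a - 1)*(a^2 - a - 6) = (a - 1)*(a + 2)*(a - 3)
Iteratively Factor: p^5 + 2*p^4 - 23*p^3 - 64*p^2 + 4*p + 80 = (p - 1)*(p^4 + 3*p^3 - 20*p^2 - 84*p - 80) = (p - 1)*(p + 2)*(p^3 + p^2 - 22*p - 40) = (p - 5)*(p - 1)*(p + 2)*(p^2 + 6*p + 8) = (p - 5)*(p - 1)*(p + 2)*(p + 4)*(p + 2)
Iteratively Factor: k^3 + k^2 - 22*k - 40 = (k + 2)*(k^2 - k - 20) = (k - 5)*(k + 2)*(k + 4)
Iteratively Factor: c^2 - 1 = (c + 1)*(c - 1)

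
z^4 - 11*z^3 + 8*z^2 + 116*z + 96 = (z - 8)*(z - 6)*(z + 1)*(z + 2)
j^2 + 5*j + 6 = (j + 2)*(j + 3)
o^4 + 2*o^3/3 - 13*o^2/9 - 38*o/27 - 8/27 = (o - 4/3)*(o + 1/3)*(o + 2/3)*(o + 1)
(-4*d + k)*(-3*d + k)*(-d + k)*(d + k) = -12*d^4 + 7*d^3*k + 11*d^2*k^2 - 7*d*k^3 + k^4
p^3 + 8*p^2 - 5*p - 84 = (p - 3)*(p + 4)*(p + 7)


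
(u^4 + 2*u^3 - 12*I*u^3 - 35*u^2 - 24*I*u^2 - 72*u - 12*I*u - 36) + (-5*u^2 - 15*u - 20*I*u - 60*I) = u^4 + 2*u^3 - 12*I*u^3 - 40*u^2 - 24*I*u^2 - 87*u - 32*I*u - 36 - 60*I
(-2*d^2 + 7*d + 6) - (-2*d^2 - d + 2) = 8*d + 4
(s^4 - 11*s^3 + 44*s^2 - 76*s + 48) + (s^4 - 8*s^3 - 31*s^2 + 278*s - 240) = 2*s^4 - 19*s^3 + 13*s^2 + 202*s - 192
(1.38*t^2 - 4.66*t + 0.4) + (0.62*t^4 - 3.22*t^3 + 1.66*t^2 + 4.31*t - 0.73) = 0.62*t^4 - 3.22*t^3 + 3.04*t^2 - 0.350000000000001*t - 0.33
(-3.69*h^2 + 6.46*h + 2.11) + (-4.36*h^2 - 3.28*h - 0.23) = -8.05*h^2 + 3.18*h + 1.88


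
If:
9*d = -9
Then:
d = -1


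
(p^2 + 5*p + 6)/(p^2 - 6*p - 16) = (p + 3)/(p - 8)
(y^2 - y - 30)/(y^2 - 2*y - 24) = (y + 5)/(y + 4)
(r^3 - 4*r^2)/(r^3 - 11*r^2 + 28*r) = r/(r - 7)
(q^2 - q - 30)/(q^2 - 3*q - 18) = (q + 5)/(q + 3)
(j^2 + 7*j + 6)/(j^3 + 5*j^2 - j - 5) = (j + 6)/(j^2 + 4*j - 5)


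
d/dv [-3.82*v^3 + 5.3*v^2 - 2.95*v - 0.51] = -11.46*v^2 + 10.6*v - 2.95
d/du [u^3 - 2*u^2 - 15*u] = 3*u^2 - 4*u - 15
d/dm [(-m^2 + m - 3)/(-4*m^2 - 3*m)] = (7*m^2 - 24*m - 9)/(m^2*(16*m^2 + 24*m + 9))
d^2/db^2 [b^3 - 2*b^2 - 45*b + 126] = 6*b - 4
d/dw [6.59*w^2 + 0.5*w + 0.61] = 13.18*w + 0.5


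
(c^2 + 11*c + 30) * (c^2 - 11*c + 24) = c^4 - 67*c^2 - 66*c + 720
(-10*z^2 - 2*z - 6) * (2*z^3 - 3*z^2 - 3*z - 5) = -20*z^5 + 26*z^4 + 24*z^3 + 74*z^2 + 28*z + 30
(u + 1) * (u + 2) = u^2 + 3*u + 2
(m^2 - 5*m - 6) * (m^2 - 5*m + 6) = m^4 - 10*m^3 + 25*m^2 - 36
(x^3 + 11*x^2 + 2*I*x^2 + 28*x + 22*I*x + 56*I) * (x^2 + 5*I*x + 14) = x^5 + 11*x^4 + 7*I*x^4 + 32*x^3 + 77*I*x^3 + 44*x^2 + 224*I*x^2 + 112*x + 308*I*x + 784*I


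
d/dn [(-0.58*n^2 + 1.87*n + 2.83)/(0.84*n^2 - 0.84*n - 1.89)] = (-1.0836*n^2 - 2.562*n - 1.1571)/(0.7056*n^4 - 1.4112*n^3 - 2.4696*n^2 + 3.1752*n + 3.5721)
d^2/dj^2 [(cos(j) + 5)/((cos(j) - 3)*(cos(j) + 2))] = (-21*(1 - cos(j)^2)^2 - cos(j)^5 - 19*cos(j)^3 - 131*cos(j)^2 + 79)/((cos(j) - 3)^3*(cos(j) + 2)^3)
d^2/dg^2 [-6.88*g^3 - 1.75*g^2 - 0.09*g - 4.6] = -41.28*g - 3.5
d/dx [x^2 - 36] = 2*x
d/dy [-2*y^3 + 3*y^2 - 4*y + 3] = -6*y^2 + 6*y - 4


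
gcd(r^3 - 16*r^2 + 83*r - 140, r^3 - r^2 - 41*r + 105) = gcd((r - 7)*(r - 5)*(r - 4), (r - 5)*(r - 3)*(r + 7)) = r - 5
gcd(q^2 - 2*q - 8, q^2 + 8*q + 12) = q + 2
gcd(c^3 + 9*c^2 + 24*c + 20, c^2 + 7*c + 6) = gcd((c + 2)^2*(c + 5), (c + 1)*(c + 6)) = 1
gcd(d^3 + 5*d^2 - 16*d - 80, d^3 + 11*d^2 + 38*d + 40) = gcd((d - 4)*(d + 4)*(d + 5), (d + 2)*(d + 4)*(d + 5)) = d^2 + 9*d + 20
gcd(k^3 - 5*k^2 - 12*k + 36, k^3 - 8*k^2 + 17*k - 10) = k - 2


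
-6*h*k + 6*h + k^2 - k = (-6*h + k)*(k - 1)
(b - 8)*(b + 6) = b^2 - 2*b - 48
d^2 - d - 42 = (d - 7)*(d + 6)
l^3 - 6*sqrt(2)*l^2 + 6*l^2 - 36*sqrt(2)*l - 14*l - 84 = (l + 6)*(l - 7*sqrt(2))*(l + sqrt(2))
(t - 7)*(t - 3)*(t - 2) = t^3 - 12*t^2 + 41*t - 42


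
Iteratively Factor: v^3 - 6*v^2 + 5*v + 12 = (v - 4)*(v^2 - 2*v - 3) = (v - 4)*(v + 1)*(v - 3)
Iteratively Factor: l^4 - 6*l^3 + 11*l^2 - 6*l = (l - 1)*(l^3 - 5*l^2 + 6*l) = (l - 3)*(l - 1)*(l^2 - 2*l) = l*(l - 3)*(l - 1)*(l - 2)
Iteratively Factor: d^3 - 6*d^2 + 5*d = (d)*(d^2 - 6*d + 5) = d*(d - 1)*(d - 5)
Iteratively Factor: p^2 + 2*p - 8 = (p - 2)*(p + 4)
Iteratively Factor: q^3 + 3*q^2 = (q)*(q^2 + 3*q) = q^2*(q + 3)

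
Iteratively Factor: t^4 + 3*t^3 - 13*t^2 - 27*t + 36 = (t - 3)*(t^3 + 6*t^2 + 5*t - 12) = (t - 3)*(t - 1)*(t^2 + 7*t + 12) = (t - 3)*(t - 1)*(t + 4)*(t + 3)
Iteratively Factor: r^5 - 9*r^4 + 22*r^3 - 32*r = (r - 4)*(r^4 - 5*r^3 + 2*r^2 + 8*r) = (r - 4)*(r - 2)*(r^3 - 3*r^2 - 4*r) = r*(r - 4)*(r - 2)*(r^2 - 3*r - 4) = r*(r - 4)*(r - 2)*(r + 1)*(r - 4)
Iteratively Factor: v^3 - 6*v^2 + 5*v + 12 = (v - 4)*(v^2 - 2*v - 3) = (v - 4)*(v - 3)*(v + 1)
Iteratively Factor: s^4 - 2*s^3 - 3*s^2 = (s)*(s^3 - 2*s^2 - 3*s) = s*(s + 1)*(s^2 - 3*s) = s*(s - 3)*(s + 1)*(s)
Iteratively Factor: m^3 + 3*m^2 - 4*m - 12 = (m + 2)*(m^2 + m - 6) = (m - 2)*(m + 2)*(m + 3)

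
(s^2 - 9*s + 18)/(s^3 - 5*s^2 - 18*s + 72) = 1/(s + 4)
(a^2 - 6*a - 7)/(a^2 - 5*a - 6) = (a - 7)/(a - 6)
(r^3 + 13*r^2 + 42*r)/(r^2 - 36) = r*(r + 7)/(r - 6)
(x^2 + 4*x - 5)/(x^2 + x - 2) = (x + 5)/(x + 2)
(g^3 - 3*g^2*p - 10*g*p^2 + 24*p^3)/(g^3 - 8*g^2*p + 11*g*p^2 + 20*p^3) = (-g^2 - g*p + 6*p^2)/(-g^2 + 4*g*p + 5*p^2)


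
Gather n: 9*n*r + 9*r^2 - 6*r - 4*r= 9*n*r + 9*r^2 - 10*r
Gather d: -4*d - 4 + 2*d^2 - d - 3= 2*d^2 - 5*d - 7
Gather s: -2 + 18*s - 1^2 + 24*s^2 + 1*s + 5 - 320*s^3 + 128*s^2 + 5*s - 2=-320*s^3 + 152*s^2 + 24*s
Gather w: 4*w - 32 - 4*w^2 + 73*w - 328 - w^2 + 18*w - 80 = -5*w^2 + 95*w - 440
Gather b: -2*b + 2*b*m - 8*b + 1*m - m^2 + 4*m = b*(2*m - 10) - m^2 + 5*m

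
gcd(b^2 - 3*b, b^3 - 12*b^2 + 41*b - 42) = b - 3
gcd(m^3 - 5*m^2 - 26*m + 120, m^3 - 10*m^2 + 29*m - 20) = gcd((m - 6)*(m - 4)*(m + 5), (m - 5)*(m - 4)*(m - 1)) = m - 4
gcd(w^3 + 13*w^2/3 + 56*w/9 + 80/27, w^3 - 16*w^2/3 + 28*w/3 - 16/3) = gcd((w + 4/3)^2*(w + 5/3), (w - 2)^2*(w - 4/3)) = 1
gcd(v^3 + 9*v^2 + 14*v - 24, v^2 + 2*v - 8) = v + 4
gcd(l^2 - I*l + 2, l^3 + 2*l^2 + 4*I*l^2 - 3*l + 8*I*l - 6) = l + I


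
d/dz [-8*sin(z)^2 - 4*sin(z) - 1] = -4*(4*sin(z) + 1)*cos(z)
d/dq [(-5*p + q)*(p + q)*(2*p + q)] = -13*p^2 - 4*p*q + 3*q^2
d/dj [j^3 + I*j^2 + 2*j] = 3*j^2 + 2*I*j + 2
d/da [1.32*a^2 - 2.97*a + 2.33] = 2.64*a - 2.97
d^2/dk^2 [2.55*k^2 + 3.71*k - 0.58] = 5.10000000000000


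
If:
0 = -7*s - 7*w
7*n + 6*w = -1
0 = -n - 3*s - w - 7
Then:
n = -11/5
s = -12/5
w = 12/5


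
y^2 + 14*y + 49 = (y + 7)^2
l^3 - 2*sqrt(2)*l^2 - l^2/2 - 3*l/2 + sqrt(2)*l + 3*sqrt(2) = (l - 3/2)*(l + 1)*(l - 2*sqrt(2))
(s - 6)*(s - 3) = s^2 - 9*s + 18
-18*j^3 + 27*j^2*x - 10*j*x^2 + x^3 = (-6*j + x)*(-3*j + x)*(-j + x)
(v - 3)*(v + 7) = v^2 + 4*v - 21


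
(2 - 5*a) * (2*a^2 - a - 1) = -10*a^3 + 9*a^2 + 3*a - 2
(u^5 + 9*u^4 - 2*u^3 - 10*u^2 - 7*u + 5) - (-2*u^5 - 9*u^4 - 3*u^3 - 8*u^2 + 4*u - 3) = 3*u^5 + 18*u^4 + u^3 - 2*u^2 - 11*u + 8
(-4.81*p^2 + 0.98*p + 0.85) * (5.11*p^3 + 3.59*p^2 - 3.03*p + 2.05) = -24.5791*p^5 - 12.2601*p^4 + 22.436*p^3 - 9.7784*p^2 - 0.5665*p + 1.7425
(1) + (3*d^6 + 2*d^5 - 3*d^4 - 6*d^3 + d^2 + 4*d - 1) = 3*d^6 + 2*d^5 - 3*d^4 - 6*d^3 + d^2 + 4*d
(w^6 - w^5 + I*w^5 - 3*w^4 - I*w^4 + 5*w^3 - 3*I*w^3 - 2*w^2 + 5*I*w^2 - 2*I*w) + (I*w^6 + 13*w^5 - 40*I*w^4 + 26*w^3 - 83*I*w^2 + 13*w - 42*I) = w^6 + I*w^6 + 12*w^5 + I*w^5 - 3*w^4 - 41*I*w^4 + 31*w^3 - 3*I*w^3 - 2*w^2 - 78*I*w^2 + 13*w - 2*I*w - 42*I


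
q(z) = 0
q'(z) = 0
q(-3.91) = 0.00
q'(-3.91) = 0.00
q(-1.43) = 0.00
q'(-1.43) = 0.00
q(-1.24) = 0.00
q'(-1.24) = 0.00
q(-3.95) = 0.00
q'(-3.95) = 0.00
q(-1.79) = 0.00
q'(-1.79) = 0.00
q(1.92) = 0.00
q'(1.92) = 0.00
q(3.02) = 0.00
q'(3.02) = 0.00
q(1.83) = 0.00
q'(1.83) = 0.00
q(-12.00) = 0.00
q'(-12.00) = 0.00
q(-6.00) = 0.00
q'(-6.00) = 0.00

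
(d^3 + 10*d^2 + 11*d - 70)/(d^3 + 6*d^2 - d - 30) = (d + 7)/(d + 3)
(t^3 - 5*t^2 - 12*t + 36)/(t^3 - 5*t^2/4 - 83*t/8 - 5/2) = 8*(-t^3 + 5*t^2 + 12*t - 36)/(-8*t^3 + 10*t^2 + 83*t + 20)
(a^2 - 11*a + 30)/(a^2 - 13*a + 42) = (a - 5)/(a - 7)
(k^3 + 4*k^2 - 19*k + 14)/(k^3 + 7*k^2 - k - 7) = (k - 2)/(k + 1)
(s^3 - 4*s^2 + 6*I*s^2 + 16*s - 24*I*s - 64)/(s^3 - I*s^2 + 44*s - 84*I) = (s^2 + s*(-4 + 8*I) - 32*I)/(s^2 + I*s + 42)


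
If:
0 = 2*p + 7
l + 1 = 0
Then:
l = -1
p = -7/2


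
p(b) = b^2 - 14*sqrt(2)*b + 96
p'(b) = 2*b - 14*sqrt(2)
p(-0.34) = 102.85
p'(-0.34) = -20.48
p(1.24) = 72.99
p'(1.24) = -17.32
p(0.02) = 95.60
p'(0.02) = -19.76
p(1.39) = 70.41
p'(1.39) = -17.02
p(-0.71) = 110.56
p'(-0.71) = -21.22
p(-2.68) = 156.24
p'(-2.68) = -25.16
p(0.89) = 79.17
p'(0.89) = -18.02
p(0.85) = 79.89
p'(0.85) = -18.10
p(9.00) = -1.19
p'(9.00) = -1.80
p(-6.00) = 250.79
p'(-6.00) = -31.80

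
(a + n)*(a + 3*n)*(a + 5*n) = a^3 + 9*a^2*n + 23*a*n^2 + 15*n^3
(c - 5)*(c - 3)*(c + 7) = c^3 - c^2 - 41*c + 105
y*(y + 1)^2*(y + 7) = y^4 + 9*y^3 + 15*y^2 + 7*y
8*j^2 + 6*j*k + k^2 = (2*j + k)*(4*j + k)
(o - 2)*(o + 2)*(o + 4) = o^3 + 4*o^2 - 4*o - 16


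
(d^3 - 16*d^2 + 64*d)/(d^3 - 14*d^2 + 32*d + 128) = d/(d + 2)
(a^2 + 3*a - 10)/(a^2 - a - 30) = (a - 2)/(a - 6)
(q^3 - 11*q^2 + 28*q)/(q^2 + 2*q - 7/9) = 9*q*(q^2 - 11*q + 28)/(9*q^2 + 18*q - 7)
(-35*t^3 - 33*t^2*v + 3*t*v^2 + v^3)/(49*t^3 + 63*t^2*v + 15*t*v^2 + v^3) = (-5*t + v)/(7*t + v)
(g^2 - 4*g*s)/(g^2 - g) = (g - 4*s)/(g - 1)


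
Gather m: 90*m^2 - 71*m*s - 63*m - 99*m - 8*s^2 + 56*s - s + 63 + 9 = 90*m^2 + m*(-71*s - 162) - 8*s^2 + 55*s + 72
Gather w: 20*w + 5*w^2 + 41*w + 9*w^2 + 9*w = 14*w^2 + 70*w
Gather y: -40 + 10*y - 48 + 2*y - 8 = 12*y - 96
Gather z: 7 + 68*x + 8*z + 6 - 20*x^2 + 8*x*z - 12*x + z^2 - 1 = -20*x^2 + 56*x + z^2 + z*(8*x + 8) + 12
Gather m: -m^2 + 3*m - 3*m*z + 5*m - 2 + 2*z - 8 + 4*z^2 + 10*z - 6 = -m^2 + m*(8 - 3*z) + 4*z^2 + 12*z - 16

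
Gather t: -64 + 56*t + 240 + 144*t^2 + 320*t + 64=144*t^2 + 376*t + 240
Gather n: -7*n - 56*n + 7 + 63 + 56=126 - 63*n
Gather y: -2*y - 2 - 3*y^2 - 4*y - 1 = -3*y^2 - 6*y - 3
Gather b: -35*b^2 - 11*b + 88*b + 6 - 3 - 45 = -35*b^2 + 77*b - 42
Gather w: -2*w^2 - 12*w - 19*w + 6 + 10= -2*w^2 - 31*w + 16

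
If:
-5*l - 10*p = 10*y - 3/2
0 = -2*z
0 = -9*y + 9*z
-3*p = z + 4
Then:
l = 89/30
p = -4/3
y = 0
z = 0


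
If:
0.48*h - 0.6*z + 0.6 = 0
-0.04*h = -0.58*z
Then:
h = -1.37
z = -0.09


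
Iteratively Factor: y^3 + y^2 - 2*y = (y + 2)*(y^2 - y) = (y - 1)*(y + 2)*(y)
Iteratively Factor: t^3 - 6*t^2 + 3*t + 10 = (t + 1)*(t^2 - 7*t + 10) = (t - 5)*(t + 1)*(t - 2)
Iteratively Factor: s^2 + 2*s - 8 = (s + 4)*(s - 2)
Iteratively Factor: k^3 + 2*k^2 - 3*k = (k - 1)*(k^2 + 3*k) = (k - 1)*(k + 3)*(k)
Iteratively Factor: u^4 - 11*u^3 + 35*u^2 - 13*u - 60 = (u - 5)*(u^3 - 6*u^2 + 5*u + 12) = (u - 5)*(u - 3)*(u^2 - 3*u - 4) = (u - 5)*(u - 3)*(u + 1)*(u - 4)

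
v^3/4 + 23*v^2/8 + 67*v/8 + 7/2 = (v/4 + 1)*(v + 1/2)*(v + 7)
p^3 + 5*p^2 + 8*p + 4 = (p + 1)*(p + 2)^2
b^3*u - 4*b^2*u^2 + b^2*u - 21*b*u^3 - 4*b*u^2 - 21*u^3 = (b - 7*u)*(b + 3*u)*(b*u + u)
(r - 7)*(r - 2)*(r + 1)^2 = r^4 - 7*r^3 - 3*r^2 + 19*r + 14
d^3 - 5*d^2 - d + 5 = (d - 5)*(d - 1)*(d + 1)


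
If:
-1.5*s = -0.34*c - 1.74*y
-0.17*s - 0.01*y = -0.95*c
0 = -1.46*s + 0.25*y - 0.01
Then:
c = -0.00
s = -0.01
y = -0.01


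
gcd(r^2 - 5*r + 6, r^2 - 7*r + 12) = r - 3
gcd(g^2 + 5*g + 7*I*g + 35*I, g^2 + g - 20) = g + 5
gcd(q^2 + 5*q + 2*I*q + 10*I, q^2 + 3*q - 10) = q + 5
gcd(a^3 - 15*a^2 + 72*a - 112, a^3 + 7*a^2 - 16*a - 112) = a - 4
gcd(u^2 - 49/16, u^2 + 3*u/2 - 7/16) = u + 7/4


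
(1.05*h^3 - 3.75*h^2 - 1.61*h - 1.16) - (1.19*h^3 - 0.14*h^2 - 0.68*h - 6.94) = -0.14*h^3 - 3.61*h^2 - 0.93*h + 5.78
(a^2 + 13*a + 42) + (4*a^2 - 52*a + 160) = 5*a^2 - 39*a + 202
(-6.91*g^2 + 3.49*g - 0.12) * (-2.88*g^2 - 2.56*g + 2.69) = 19.9008*g^4 + 7.6384*g^3 - 27.1767*g^2 + 9.6953*g - 0.3228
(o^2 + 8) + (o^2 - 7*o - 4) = 2*o^2 - 7*o + 4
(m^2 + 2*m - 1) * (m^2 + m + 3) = m^4 + 3*m^3 + 4*m^2 + 5*m - 3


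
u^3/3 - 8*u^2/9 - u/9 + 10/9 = (u/3 + 1/3)*(u - 2)*(u - 5/3)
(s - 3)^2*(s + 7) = s^3 + s^2 - 33*s + 63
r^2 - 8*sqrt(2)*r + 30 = (r - 5*sqrt(2))*(r - 3*sqrt(2))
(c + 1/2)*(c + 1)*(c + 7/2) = c^3 + 5*c^2 + 23*c/4 + 7/4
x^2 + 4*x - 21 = (x - 3)*(x + 7)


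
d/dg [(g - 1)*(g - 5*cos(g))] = g + (g - 1)*(5*sin(g) + 1) - 5*cos(g)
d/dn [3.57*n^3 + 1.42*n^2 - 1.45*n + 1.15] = 10.71*n^2 + 2.84*n - 1.45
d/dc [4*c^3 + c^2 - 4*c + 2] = 12*c^2 + 2*c - 4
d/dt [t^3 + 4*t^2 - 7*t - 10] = 3*t^2 + 8*t - 7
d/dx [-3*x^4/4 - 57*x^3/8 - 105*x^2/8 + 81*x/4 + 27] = -3*x^3 - 171*x^2/8 - 105*x/4 + 81/4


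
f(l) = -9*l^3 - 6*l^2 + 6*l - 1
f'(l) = -27*l^2 - 12*l + 6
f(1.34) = -25.39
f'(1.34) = -58.56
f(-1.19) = -1.47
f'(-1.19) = -17.95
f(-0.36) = -3.52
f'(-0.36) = 6.82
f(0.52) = -0.77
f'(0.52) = -7.54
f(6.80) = -3067.53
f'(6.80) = -1324.08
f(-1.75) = 18.36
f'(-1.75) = -55.69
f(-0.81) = -5.01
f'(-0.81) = -1.99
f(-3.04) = 178.16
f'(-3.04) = -207.04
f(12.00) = -16345.00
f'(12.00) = -4026.00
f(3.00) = -280.00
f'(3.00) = -273.00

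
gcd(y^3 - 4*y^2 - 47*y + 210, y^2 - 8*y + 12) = y - 6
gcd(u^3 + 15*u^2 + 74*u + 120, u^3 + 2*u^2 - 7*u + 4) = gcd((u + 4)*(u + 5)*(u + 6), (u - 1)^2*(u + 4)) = u + 4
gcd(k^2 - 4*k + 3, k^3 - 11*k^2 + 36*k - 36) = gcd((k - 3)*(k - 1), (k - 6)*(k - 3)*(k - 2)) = k - 3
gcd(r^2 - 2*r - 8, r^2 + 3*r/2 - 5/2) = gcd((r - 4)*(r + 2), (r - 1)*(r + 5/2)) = 1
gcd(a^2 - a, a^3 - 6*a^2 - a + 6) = a - 1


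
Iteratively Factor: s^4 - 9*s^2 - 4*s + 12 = (s - 1)*(s^3 + s^2 - 8*s - 12) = (s - 3)*(s - 1)*(s^2 + 4*s + 4) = (s - 3)*(s - 1)*(s + 2)*(s + 2)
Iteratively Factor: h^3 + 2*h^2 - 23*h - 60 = (h + 3)*(h^2 - h - 20) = (h - 5)*(h + 3)*(h + 4)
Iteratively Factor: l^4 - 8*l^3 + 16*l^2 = (l - 4)*(l^3 - 4*l^2) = (l - 4)^2*(l^2) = l*(l - 4)^2*(l)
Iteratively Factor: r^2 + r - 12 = (r - 3)*(r + 4)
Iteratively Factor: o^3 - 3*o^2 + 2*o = (o - 2)*(o^2 - o) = (o - 2)*(o - 1)*(o)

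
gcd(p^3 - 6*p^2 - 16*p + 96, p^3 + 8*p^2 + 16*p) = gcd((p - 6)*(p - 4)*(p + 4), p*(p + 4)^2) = p + 4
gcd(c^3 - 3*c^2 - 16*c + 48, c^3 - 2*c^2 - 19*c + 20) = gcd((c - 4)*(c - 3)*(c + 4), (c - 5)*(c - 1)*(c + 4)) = c + 4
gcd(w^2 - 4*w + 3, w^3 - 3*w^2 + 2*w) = w - 1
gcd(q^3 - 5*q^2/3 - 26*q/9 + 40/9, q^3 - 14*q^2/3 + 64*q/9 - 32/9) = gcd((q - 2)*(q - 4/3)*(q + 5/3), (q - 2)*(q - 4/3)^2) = q^2 - 10*q/3 + 8/3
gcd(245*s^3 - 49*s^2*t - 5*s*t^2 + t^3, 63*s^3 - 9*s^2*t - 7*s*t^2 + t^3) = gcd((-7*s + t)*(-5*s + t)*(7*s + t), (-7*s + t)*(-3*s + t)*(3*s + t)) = 7*s - t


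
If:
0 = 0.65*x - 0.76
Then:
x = 1.17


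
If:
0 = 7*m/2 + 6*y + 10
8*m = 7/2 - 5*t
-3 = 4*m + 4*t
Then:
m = 29/12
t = -19/6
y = -443/144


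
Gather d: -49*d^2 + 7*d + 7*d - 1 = -49*d^2 + 14*d - 1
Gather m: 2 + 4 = 6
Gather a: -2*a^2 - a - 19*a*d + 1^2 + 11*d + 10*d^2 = -2*a^2 + a*(-19*d - 1) + 10*d^2 + 11*d + 1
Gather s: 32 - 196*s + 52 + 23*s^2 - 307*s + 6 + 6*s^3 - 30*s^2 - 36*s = 6*s^3 - 7*s^2 - 539*s + 90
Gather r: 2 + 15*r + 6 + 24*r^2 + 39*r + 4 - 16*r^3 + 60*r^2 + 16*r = -16*r^3 + 84*r^2 + 70*r + 12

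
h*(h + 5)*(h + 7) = h^3 + 12*h^2 + 35*h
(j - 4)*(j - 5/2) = j^2 - 13*j/2 + 10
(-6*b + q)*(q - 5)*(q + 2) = -6*b*q^2 + 18*b*q + 60*b + q^3 - 3*q^2 - 10*q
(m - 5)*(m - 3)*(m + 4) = m^3 - 4*m^2 - 17*m + 60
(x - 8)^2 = x^2 - 16*x + 64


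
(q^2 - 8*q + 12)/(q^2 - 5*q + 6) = (q - 6)/(q - 3)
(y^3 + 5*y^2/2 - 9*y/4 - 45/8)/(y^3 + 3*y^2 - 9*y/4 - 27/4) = (y + 5/2)/(y + 3)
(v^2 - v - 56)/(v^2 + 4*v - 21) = (v - 8)/(v - 3)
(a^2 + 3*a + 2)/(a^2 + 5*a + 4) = (a + 2)/(a + 4)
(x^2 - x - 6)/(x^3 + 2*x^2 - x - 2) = (x - 3)/(x^2 - 1)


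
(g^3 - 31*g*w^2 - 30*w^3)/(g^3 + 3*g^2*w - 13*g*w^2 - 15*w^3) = (-g + 6*w)/(-g + 3*w)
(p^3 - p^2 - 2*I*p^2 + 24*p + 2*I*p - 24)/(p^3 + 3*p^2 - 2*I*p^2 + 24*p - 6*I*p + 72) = (p - 1)/(p + 3)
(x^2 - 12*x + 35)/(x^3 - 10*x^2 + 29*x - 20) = (x - 7)/(x^2 - 5*x + 4)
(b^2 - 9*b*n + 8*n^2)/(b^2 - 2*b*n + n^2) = (b - 8*n)/(b - n)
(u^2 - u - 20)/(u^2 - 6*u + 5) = (u + 4)/(u - 1)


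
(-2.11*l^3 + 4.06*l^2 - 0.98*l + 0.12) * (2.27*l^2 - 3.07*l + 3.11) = -4.7897*l^5 + 15.6939*l^4 - 21.2509*l^3 + 15.9076*l^2 - 3.4162*l + 0.3732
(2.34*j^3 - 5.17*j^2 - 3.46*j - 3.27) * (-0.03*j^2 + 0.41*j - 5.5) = -0.0702*j^5 + 1.1145*j^4 - 14.8859*j^3 + 27.1145*j^2 + 17.6893*j + 17.985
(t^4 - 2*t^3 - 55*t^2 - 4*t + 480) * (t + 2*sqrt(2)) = t^5 - 2*t^4 + 2*sqrt(2)*t^4 - 55*t^3 - 4*sqrt(2)*t^3 - 110*sqrt(2)*t^2 - 4*t^2 - 8*sqrt(2)*t + 480*t + 960*sqrt(2)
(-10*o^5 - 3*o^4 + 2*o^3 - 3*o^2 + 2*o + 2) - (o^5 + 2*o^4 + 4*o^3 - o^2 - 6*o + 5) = -11*o^5 - 5*o^4 - 2*o^3 - 2*o^2 + 8*o - 3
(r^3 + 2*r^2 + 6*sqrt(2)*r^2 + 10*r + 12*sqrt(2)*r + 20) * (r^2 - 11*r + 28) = r^5 - 9*r^4 + 6*sqrt(2)*r^4 - 54*sqrt(2)*r^3 + 16*r^3 - 34*r^2 + 36*sqrt(2)*r^2 + 60*r + 336*sqrt(2)*r + 560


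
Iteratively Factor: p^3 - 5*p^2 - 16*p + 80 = (p - 5)*(p^2 - 16) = (p - 5)*(p - 4)*(p + 4)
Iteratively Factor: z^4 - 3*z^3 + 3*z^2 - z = (z)*(z^3 - 3*z^2 + 3*z - 1) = z*(z - 1)*(z^2 - 2*z + 1) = z*(z - 1)^2*(z - 1)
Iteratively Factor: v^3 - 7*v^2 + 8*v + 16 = (v - 4)*(v^2 - 3*v - 4) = (v - 4)*(v + 1)*(v - 4)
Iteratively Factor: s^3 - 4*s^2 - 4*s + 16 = (s - 4)*(s^2 - 4) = (s - 4)*(s - 2)*(s + 2)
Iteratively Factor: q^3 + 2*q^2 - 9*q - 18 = (q + 2)*(q^2 - 9) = (q + 2)*(q + 3)*(q - 3)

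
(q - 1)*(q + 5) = q^2 + 4*q - 5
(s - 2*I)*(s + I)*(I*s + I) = I*s^3 + s^2 + I*s^2 + s + 2*I*s + 2*I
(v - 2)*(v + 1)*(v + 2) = v^3 + v^2 - 4*v - 4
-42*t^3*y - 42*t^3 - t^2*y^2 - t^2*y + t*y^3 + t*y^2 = (-7*t + y)*(6*t + y)*(t*y + t)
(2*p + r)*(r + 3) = 2*p*r + 6*p + r^2 + 3*r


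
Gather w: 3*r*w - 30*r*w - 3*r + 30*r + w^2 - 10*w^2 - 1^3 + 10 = -27*r*w + 27*r - 9*w^2 + 9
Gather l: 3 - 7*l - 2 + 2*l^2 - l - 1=2*l^2 - 8*l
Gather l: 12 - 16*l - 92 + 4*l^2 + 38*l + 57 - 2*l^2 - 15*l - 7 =2*l^2 + 7*l - 30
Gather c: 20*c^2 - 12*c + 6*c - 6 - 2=20*c^2 - 6*c - 8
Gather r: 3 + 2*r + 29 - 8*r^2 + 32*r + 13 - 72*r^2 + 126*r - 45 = -80*r^2 + 160*r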